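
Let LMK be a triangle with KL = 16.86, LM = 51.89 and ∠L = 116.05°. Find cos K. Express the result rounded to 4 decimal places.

0.6479

By the law of cosines, MK² = KL² + LM² − 2·KL·LM·cos L = 3745.2, so MK ≈ 61.198.
Law of cosines again: cos K = (MK² + KL² − LM²)/(2·MK·KL) ≈ 0.64786, so ∠K ≈ 49.62°.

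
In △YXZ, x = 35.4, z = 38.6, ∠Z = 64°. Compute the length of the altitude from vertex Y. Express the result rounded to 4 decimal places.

h_Y ≈ 31.8173

Law of sines: sin X = x·sin Z/z ≈ 0.82428.
Since z ≥ x, only the acute value applies: ∠X ≈ 55.52°.
Then ∠Y = 180° − ∠Z − ∠X ≈ 60.48°.
Law of sines gives y = z·sin Y/sin Z ≈ 37.373.
Area = ½·z·x·sin Y ≈ 594.55.
The altitude from Y has length 2·area/y ≈ 31.817.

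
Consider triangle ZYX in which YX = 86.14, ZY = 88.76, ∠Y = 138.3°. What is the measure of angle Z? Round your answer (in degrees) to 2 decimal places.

20.52

By the law of cosines, XZ² = ZY² + YX² − 2·ZY·YX·cos Y = 26716, so XZ ≈ 163.45.
Law of cosines again: cos Z = (XZ² + ZY² − YX²)/(2·XZ·ZY) ≈ 0.93653, so ∠Z ≈ 20.52°.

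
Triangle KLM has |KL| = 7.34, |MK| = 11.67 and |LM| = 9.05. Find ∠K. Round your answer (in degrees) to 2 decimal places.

By the law of cosines, cos K = (|MK|² + |KL|² − |LM|²) / (2·|MK|·|KL|) ≈ 0.63136, so ∠K ≈ 50.85°.

∠K ≈ 50.85°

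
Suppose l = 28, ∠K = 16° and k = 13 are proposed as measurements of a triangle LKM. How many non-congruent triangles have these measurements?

2

l·sin K = 28·sin(16°) ≈ 7.718.
Since l sin K < k < l (7.718 < 13 < 28), two triangles exist.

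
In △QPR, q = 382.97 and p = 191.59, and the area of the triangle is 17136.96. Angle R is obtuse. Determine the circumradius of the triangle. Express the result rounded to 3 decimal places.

From area = ½·q·p·sin R, we get sin R = 2·area/(q·p) ≈ 0.46712.
Taking the obtuse solution, ∠R ≈ 152.15°.
Law of cosines then gives r ≈ 559.58.
Circumradius = r/(2 sin R) ≈ 598.97.

598.967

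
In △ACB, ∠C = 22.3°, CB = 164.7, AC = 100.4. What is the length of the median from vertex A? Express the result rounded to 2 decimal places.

By the law of cosines, BA² = AC² + CB² − 2·AC·CB·cos C = 6607.9, so BA ≈ 81.289.
Median from A: ½√(2·BA² + 2·AC² − CB²) ≈ 39.529.

39.53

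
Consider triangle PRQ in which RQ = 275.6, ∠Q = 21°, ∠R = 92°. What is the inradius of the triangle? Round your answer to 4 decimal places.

The third angle is ∠P = 180° − ∠R − ∠Q = 67.00°.
Law of sines: QP = RQ·sin R/sin P ≈ 299.22.
Law of sines: PR = RQ·sin Q/sin P ≈ 107.3.
Area = ½·RQ·QP·sin Q ≈ 14776.
Semiperimeter s = (275.6+299.22+107.3)/2 = 341.06.
Inradius = area/s = 14776/341.06 ≈ 43.325.

r ≈ 43.3251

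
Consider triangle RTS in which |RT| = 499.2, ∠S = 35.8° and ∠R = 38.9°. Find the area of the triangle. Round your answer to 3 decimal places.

The third angle is ∠T = 180° − ∠S − ∠R = 105.30°.
Law of sines: |TS| = |RT|·sin R/sin S ≈ 535.9.
Law of sines: |SR| = |RT|·sin T/sin S ≈ 823.15.
Area = ½·|RT|·|TS|·sin T ≈ 1.2902e+05.

129019.958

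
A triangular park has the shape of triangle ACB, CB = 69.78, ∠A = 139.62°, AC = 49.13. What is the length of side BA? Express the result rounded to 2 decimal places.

24.67

Law of sines: sin B = AC·sin A/CB ≈ 0.45613.
Since CB ≥ AC, only the acute value applies: ∠B ≈ 27.14°.
Then ∠C = 180° − ∠A − ∠B ≈ 13.24°.
Law of sines gives BA = CB·sin C/sin A ≈ 24.672.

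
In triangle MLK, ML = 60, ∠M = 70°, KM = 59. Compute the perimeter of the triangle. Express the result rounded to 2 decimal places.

By the law of cosines, LK² = KM² + ML² − 2·KM·ML·cos M = 4659.5, so LK ≈ 68.261.
Semiperimeter s = (68.261+59+60)/2 = 93.63.
Perimeter = 68.261 + 59 + 60 = 187.26.

187.26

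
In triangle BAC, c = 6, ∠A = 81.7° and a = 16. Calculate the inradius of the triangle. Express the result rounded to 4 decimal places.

Law of sines: sin C = c·sin A/a ≈ 0.37107.
Since a ≥ c, only the acute value applies: ∠C ≈ 21.78°.
Then ∠B = 180° − ∠A − ∠C ≈ 76.52°.
Law of sines gives b = a·sin B/sin A ≈ 15.724.
Area = ½·a·c·sin B ≈ 46.677.
Semiperimeter s = (15.724+16+6)/2 = 18.862.
Inradius = area/s = 46.677/18.862 ≈ 2.4747.

2.4747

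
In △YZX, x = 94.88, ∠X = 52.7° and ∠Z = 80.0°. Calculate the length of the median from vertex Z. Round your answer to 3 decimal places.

m_Z ≈ 69.954

The third angle is ∠Y = 180° − ∠Z − ∠X = 47.30°.
Law of sines: y = x·sin Y/sin X ≈ 87.657.
Law of sines: z = x·sin Z/sin X ≈ 117.46.
Median from Z: ½√(2·x² + 2·y² − z²) ≈ 69.954.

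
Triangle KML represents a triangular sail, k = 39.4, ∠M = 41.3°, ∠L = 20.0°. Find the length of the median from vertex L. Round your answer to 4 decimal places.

The third angle is ∠K = 180° − ∠M − ∠L = 118.70°.
Law of sines: m = k·sin M/sin K ≈ 29.646.
Law of sines: l = k·sin L/sin K ≈ 15.363.
Median from L: ½√(2·k² + 2·m² − l²) ≈ 34.009.

m_L ≈ 34.0092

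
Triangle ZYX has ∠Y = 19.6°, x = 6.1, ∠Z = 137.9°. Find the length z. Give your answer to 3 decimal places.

10.687

The third angle is ∠X = 180° − ∠Z − ∠Y = 22.50°.
Law of sines: z = x·sin Z/sin X ≈ 10.687.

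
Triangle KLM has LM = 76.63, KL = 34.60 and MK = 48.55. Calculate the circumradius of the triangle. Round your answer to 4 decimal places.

R ≈ 52.9296

By the law of cosines, cos K = (MK² + KL² − LM²) / (2·MK·KL) ≈ -0.68992, so ∠K ≈ 133.62°.
Circumradius = LM/(2 sin K) ≈ 52.93.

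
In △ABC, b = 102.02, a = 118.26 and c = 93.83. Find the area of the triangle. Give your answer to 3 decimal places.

Semiperimeter s = (118.26 + 102.02 + 93.83)/2 = 157.06.
Heron's formula: area = √(157.06·38.795·55.035·63.225) ≈ 4604.4.

4604.449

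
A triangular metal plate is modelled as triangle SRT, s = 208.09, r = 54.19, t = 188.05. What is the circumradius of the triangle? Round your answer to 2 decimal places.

107.33

By the law of cosines, cos S = (r² + t² − s²) / (2·r·t) ≈ -0.24543, so ∠S ≈ 104.21°.
Circumradius = s/(2 sin S) ≈ 107.33.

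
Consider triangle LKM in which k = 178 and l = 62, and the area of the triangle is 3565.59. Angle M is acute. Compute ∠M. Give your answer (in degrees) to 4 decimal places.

∠M ≈ 40.2538°

From area = ½·l·k·sin M, we get sin M = 2·area/(l·k) ≈ 0.64617.
Taking the acute solution, ∠M ≈ 40.25°.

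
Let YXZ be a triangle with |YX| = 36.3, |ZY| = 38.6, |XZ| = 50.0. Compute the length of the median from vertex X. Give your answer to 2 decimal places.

Median from X: ½√(2·|YX|² + 2·|XZ|² − |ZY|²) ≈ 39.196.

39.20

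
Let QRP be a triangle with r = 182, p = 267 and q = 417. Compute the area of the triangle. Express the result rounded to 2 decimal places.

area ≈ 16990.06

Semiperimeter s = (417 + 182 + 267)/2 = 433.
Heron's formula: area = √(433·16·251·166) ≈ 16990.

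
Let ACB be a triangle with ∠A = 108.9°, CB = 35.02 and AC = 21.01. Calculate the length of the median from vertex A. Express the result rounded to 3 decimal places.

m_A ≈ 12.518

Law of sines: sin B = AC·sin A/CB ≈ 0.56760.
Since CB ≥ AC, only the acute value applies: ∠B ≈ 34.58°.
Then ∠C = 180° − ∠A − ∠B ≈ 36.52°.
Law of sines gives BA = CB·sin C/sin A ≈ 22.027.
Median from A: ½√(2·BA² + 2·AC² − CB²) ≈ 12.518.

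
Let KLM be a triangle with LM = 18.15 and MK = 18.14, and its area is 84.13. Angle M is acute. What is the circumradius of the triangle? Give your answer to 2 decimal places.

From area = ½·LM·MK·sin M, we get sin M = 2·area/(LM·MK) ≈ 0.51105.
Taking the acute solution, ∠M ≈ 30.73°.
Law of cosines then gives KL ≈ 9.6169.
Circumradius = KL/(2 sin M) ≈ 9.4089.

R ≈ 9.41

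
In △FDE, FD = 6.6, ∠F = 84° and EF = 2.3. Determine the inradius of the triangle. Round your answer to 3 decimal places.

By the law of cosines, DE² = EF² + FD² − 2·EF·FD·cos F = 45.677, so DE ≈ 6.7584.
Area = ½·EF·FD·sin F ≈ 7.5484.
Semiperimeter s = (6.7584+2.3+6.6)/2 = 7.8292.
Inradius = area/s = 7.5484/7.8292 ≈ 0.96413.

r ≈ 0.964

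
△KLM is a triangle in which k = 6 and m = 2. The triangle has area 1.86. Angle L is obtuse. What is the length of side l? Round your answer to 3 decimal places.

7.926

From area = ½·m·k·sin L, we get sin L = 2·area/(m·k) ≈ 0.31000.
Taking the obtuse solution, ∠L ≈ 161.94°.
Law of cosines then gives l ≈ 7.9258.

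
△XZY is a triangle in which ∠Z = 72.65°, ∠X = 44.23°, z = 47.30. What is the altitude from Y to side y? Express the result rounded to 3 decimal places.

The third angle is ∠Y = 180° − ∠X − ∠Z = 63.12°.
Law of sines: x = z·sin X/sin Z ≈ 34.566.
Law of sines: y = z·sin Y/sin Z ≈ 44.201.
Area = ½·z·x·sin Y ≈ 729.17.
The altitude from Y has length 2·area/y ≈ 32.994.

32.994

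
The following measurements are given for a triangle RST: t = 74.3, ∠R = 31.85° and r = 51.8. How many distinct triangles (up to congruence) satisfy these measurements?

2

t·sin R = 74.3·sin(31.85°) ≈ 39.21.
Since t sin R < r < t (39.21 < 51.8 < 74.3), two triangles exist.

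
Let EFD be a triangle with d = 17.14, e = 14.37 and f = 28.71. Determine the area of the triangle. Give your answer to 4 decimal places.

Semiperimeter s = (14.37 + 28.71 + 17.14)/2 = 30.11.
Heron's formula: area = √(30.11·15.74·1.4·12.97) ≈ 92.767.

area ≈ 92.7666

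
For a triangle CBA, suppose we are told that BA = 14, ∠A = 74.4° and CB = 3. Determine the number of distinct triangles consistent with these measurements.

0

BA·sin A = 14·sin(74.4°) ≈ 13.48.
Since CB = 3 < 13.48 = BA sin A, no triangle exists.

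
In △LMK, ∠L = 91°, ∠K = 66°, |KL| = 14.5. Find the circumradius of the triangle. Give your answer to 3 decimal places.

R ≈ 18.555

The third angle is ∠M = 180° − ∠K − ∠L = 23.00°.
Law of sines: |MK| = |KL|·sin L/sin M ≈ 37.104.
Law of sines: |LM| = |KL|·sin K/sin M ≈ 33.902.
Circumradius = |KL|/(2 sin M) ≈ 18.555.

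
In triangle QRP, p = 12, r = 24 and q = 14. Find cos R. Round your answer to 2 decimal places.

By the law of cosines, cos R = (p² + q² − r²) / (2·p·q) ≈ -0.70238, so ∠R ≈ 134.62°.

cos R ≈ -0.70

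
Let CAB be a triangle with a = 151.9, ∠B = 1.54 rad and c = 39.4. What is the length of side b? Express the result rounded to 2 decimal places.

155.75

By the law of cosines, b² = c² + a² − 2·c·a·cos B = 24257, so b ≈ 155.75.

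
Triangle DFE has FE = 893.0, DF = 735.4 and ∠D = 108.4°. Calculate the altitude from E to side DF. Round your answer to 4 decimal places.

Law of sines: sin E = DF·sin D/FE ≈ 0.78141.
Since FE ≥ DF, only the acute value applies: ∠E ≈ 51.39°.
Then ∠F = 180° − ∠D − ∠E ≈ 20.21°.
Law of sines gives ED = FE·sin F/sin D ≈ 325.11.
Area = ½·FE·DF·sin F ≈ 1.1343e+05.
The altitude from E has length 2·area/DF ≈ 308.49.

h_E ≈ 308.4932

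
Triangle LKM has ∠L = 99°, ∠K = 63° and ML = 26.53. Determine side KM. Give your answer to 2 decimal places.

The third angle is ∠M = 180° − ∠L − ∠K = 18.00°.
Law of sines: KM = ML·sin L/sin K ≈ 29.409.

29.41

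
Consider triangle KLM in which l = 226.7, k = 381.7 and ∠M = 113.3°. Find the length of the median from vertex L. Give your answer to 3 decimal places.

439.056

By the law of cosines, m² = k² + l² − 2·k·l·cos M = 2.6554e+05, so m ≈ 515.31.
Median from L: ½√(2·m² + 2·k² − l²) ≈ 439.06.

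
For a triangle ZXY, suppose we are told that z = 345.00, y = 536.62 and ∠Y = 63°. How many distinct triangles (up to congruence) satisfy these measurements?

1

z·sin Y = 345.00·sin(63°) ≈ 307.4.
Since y ≥ z, exactly one triangle exists.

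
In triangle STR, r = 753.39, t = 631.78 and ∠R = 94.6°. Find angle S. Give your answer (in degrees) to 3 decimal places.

Law of sines: sin T = t·sin R/r ≈ 0.83588.
Since r ≥ t, only the acute value applies: ∠T ≈ 56.71°.
Then ∠S = 180° − ∠R − ∠T ≈ 28.69°.

28.692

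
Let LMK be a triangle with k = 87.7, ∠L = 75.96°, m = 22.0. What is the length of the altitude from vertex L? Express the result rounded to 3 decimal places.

By the law of cosines, l² = m² + k² − 2·m·k·cos L = 7239.1, so l ≈ 85.083.
Area = ½·m·k·sin L ≈ 935.88.
The altitude from L has length 2·area/l ≈ 21.999.

h_L ≈ 21.999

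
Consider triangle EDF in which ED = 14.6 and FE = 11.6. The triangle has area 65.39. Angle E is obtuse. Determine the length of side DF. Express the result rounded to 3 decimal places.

From area = ½·FE·ED·sin E, we get sin E = 2·area/(FE·ED) ≈ 0.77220.
Taking the obtuse solution, ∠E ≈ 2.259 rad.
Law of cosines then gives DF ≈ 23.726.

23.726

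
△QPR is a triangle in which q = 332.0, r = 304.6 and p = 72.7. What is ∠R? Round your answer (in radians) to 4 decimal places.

∠R ≈ 1.0806 rad

By the law of cosines, cos R = (q² + p² − r²) / (2·q·p) ≈ 0.47083, so ∠R ≈ 1.0806 rad.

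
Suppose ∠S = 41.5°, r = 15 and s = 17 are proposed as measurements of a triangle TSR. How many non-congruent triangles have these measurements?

1

r·sin S = 15·sin(41.5°) ≈ 9.939.
Since s ≥ r, exactly one triangle exists.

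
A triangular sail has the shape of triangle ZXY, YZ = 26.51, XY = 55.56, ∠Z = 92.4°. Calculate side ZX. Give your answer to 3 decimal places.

47.730

Law of sines: sin X = YZ·sin Z/XY ≈ 0.47672.
Since XY ≥ YZ, only the acute value applies: ∠X ≈ 28.47°.
Then ∠Y = 180° − ∠Z − ∠X ≈ 59.13°.
Law of sines gives ZX = XY·sin Y/sin Z ≈ 47.73.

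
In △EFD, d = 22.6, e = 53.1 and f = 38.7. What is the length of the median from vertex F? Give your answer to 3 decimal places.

Median from F: ½√(2·d² + 2·e² − f²) ≈ 35.927.

m_F ≈ 35.927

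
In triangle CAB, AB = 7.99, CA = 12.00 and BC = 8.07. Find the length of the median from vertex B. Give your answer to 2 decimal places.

5.34

Median from B: ½√(2·AB² + 2·BC² − CA²) ≈ 5.3369.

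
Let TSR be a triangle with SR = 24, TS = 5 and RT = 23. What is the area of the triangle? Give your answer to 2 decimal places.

57.24

Semiperimeter s = (24 + 23 + 5)/2 = 26.
Heron's formula: area = √(26·2·3·21) ≈ 57.236.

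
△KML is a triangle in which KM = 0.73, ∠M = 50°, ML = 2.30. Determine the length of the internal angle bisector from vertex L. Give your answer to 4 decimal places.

By the law of cosines, LK² = KM² + ML² − 2·KM·ML·cos M = 3.6644, so LK ≈ 1.9143.
Law of cosines again: cos L = (ML² + LK² − KM²)/(2·ML·LK) ≈ 0.95638, so ∠L ≈ 16.99°.
The bisector from L has length 2·ML·LK·cos(∠L/2)/(ML+LK) ≈ 2.0666.

t_L ≈ 2.0666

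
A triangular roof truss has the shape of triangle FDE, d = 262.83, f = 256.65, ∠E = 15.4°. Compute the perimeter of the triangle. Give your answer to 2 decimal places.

perimeter ≈ 589.35

By the law of cosines, e² = f² + d² − 2·f·d·cos E = 4882.1, so e ≈ 69.872.
Semiperimeter s = (256.65+262.83+69.872)/2 = 294.68.
Perimeter = 256.65 + 262.83 + 69.872 = 589.35.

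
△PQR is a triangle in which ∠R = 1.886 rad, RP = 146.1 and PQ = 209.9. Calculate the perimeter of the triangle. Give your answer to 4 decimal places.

perimeter ≈ 468.0740

Law of sines: sin Q = RP·sin R/PQ ≈ 0.66175.
Since PQ ≥ RP, only the acute value applies: ∠Q ≈ 0.723 rad.
Then ∠P = π − ∠R − ∠Q ≈ 0.532 rad.
Law of sines gives QR = PQ·sin P/sin R ≈ 112.07.
Semiperimeter s = (112.07+146.1+209.9)/2 = 234.04.
Perimeter = 112.07 + 146.1 + 209.9 = 468.07.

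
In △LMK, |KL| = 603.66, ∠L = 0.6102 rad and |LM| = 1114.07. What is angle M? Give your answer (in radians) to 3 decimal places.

By the law of cosines, |MK|² = |KL|² + |LM|² − 2·|KL|·|LM|·cos L = 5.0325e+05, so |MK| ≈ 709.4.
Law of cosines again: cos M = (|LM|² + |MK|² − |KL|²)/(2·|LM|·|MK|) ≈ 0.87306, so ∠M ≈ 0.5094 rad.

0.509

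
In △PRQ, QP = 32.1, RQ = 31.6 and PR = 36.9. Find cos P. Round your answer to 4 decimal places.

cos P ≈ 0.5882

By the law of cosines, cos P = (QP² + PR² − RQ²) / (2·QP·PR) ≈ 0.58821, so ∠P ≈ 53.97°.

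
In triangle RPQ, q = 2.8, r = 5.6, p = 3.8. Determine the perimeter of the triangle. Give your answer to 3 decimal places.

12.200

Perimeter = 5.6 + 3.8 + 2.8 = 12.2.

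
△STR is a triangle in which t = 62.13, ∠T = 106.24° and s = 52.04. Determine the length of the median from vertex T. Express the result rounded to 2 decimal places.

Law of sines: sin S = s·sin T/t ≈ 0.80418.
Since t ≥ s, only the acute value applies: ∠S ≈ 53.53°.
Then ∠R = 180° − ∠T − ∠S ≈ 20.23°.
Law of sines gives r = t·sin R/sin T ≈ 22.376.
Median from T: ½√(2·r² + 2·s² − t²) ≈ 25.286.

m_T ≈ 25.29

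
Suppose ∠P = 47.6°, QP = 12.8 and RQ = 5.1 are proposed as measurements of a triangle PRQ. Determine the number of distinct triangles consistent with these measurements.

0

QP·sin P = 12.8·sin(47.6°) ≈ 9.452.
Since RQ = 5.1 < 9.452 = QP sin P, no triangle exists.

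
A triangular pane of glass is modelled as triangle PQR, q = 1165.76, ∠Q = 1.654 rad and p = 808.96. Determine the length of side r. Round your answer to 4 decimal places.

774.8500

Law of sines: sin P = p·sin Q/q ≈ 0.69153.
Since q ≥ p, only the acute value applies: ∠P ≈ 0.764 rad.
Then ∠R = π − ∠Q − ∠P ≈ 0.724 rad.
Law of sines gives r = q·sin R/sin Q ≈ 774.85.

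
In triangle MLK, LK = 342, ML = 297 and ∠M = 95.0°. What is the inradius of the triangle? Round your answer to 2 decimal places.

r ≈ 54.92

Law of sines: sin K = ML·sin M/LK ≈ 0.86512.
Since LK ≥ ML, only the acute value applies: ∠K ≈ 59.90°.
Then ∠L = 180° − ∠M − ∠K ≈ 25.10°.
Law of sines gives KM = LK·sin L/sin M ≈ 145.65.
Area = ½·LK·ML·sin L ≈ 21547.
Semiperimeter s = (342+145.65+297)/2 = 392.33.
Inradius = area/s = 21547/392.33 ≈ 54.921.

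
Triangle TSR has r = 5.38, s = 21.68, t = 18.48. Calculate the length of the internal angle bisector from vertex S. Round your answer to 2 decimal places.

By the law of cosines, cos S = (r² + t² − s²) / (2·r·t) ≈ -0.50073, so ∠S ≈ 120.05°.
The bisector from S has length 2·r·t·cos(∠S/2)/(r+t) ≈ 4.1639.

t_S ≈ 4.16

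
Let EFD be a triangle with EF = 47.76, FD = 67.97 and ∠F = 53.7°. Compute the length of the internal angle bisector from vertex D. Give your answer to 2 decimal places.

By the law of cosines, DE² = EF² + FD² − 2·EF·FD·cos F = 3057.3, so DE ≈ 55.293.
Law of cosines again: cos D = (FD² + DE² − EF²)/(2·FD·DE) ≈ 0.71791, so ∠D ≈ 44.12°.
The bisector from D has length 2·FD·DE·cos(∠D/2)/(FD+DE) ≈ 56.516.

56.52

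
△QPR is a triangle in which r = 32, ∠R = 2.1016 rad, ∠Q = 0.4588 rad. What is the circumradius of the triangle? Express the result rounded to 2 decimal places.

The third angle is ∠P = π − ∠R − ∠Q = 0.5812 rad.
Law of sines: q = r·sin Q/sin R ≈ 16.433.
Law of sines: p = r·sin P/sin R ≈ 20.372.
Circumradius = r/(2 sin R) ≈ 18.553.

18.55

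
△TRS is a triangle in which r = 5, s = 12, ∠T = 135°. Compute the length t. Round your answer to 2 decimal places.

15.93

By the law of cosines, t² = r² + s² − 2·r·s·cos T = 253.85, so t ≈ 15.933.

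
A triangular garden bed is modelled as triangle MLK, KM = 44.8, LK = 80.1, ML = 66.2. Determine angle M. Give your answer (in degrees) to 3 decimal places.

90.256

By the law of cosines, cos M = (KM² + ML² − LK²) / (2·KM·ML) ≈ -0.00447, so ∠M ≈ 90.26°.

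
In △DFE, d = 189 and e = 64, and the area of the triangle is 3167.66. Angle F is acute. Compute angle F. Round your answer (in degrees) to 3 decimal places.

From area = ½·e·d·sin F, we get sin F = 2·area/(e·d) ≈ 0.52375.
Taking the acute solution, ∠F ≈ 31.58°.

∠F ≈ 31.584°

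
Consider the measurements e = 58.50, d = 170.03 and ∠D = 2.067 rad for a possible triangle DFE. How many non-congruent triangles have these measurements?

1

e·sin D = 58.50·sin(2.067 rad) ≈ 51.44.
Since ∠D is not acute, a triangle exists only if d > e; here d > e, so there is exactly one triangle.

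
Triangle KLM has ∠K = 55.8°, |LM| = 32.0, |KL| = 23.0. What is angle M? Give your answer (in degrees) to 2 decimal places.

36.47

Law of sines: sin M = |KL|·sin K/|LM| ≈ 0.59446.
Since |LM| ≥ |KL|, only the acute value applies: ∠M ≈ 36.47°.
Then ∠L = 180° − ∠K − ∠M ≈ 87.73°.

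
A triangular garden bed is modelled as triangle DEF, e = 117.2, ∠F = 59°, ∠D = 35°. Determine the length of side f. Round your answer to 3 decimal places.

100.705

The third angle is ∠E = 180° − ∠F − ∠D = 86.00°.
Law of sines: f = e·sin F/sin E ≈ 100.71.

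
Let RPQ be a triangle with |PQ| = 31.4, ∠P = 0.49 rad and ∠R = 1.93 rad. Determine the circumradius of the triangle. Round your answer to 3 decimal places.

The third angle is ∠Q = π − ∠R − ∠P = 0.722 rad.
Law of sines: |QR| = |PQ|·sin P/sin R ≈ 15.785.
Law of sines: |RP| = |PQ|·sin Q/sin R ≈ 22.156.
Circumradius = |PQ|/(2 sin R) ≈ 16.77.

16.770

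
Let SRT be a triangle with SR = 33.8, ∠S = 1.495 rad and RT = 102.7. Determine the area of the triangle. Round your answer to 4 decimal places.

1677.9326

Law of sines: sin T = SR·sin S/RT ≈ 0.32817.
Since RT ≥ SR, only the acute value applies: ∠T ≈ 0.334 rad.
Then ∠R = π − ∠S − ∠T ≈ 1.312 rad.
Law of sines gives TS = RT·sin R/sin S ≈ 99.572.
Area = ½·RT·SR·sin R ≈ 1677.9.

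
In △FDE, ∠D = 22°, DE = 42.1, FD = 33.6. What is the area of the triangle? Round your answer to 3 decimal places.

Area = ½·FD·DE·sin D ≈ 264.95.

264.952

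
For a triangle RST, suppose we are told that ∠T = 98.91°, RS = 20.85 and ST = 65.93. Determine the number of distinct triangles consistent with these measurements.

ST·sin T = 65.93·sin(98.91°) ≈ 65.13.
Since ∠T is not acute, a triangle exists only if RS > ST; here RS ≤ ST, so there is no triangle.

0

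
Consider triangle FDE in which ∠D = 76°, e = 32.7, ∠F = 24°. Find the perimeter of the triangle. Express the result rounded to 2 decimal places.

78.42

The third angle is ∠E = 180° − ∠F − ∠D = 80.00°.
Law of sines: f = e·sin F/sin E ≈ 13.505.
Law of sines: d = e·sin D/sin E ≈ 32.218.
Semiperimeter s = (13.505+32.218+32.7)/2 = 39.212.
Perimeter = 13.505 + 32.218 + 32.7 = 78.424.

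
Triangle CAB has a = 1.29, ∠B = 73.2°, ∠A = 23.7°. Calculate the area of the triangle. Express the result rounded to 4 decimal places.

The third angle is ∠C = 180° − ∠A − ∠B = 83.10°.
Law of sines: c = a·sin C/sin A ≈ 3.1861.
Law of sines: b = a·sin B/sin A ≈ 3.0724.
Area = ½·a·c·sin B ≈ 1.9673.

1.9673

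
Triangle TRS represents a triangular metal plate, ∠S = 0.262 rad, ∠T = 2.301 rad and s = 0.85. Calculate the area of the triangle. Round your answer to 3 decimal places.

area ≈ 0.568

The third angle is ∠R = π − ∠S − ∠T = 0.579 rad.
Law of sines: t = s·sin T/sin S ≈ 2.445.
Law of sines: r = s·sin R/sin S ≈ 1.7946.
Area = ½·s·t·sin R ≈ 0.56824.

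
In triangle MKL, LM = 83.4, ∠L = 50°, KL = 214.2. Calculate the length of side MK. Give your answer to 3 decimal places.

By the law of cosines, MK² = KL² + LM² − 2·KL·LM·cos L = 29871, so MK ≈ 172.83.

172.833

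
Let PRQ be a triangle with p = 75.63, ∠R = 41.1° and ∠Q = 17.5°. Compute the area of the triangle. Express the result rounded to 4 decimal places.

The third angle is ∠P = 180° − ∠R − ∠Q = 121.40°.
Law of sines: r = p·sin R/sin P ≈ 58.248.
Law of sines: q = p·sin Q/sin P ≈ 26.644.
Area = ½·p·r·sin Q ≈ 662.34.

area ≈ 662.3446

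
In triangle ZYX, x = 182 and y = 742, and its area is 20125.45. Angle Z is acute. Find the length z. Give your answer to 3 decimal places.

From area = ½·y·x·sin Z, we get sin Z = 2·area/(y·x) ≈ 0.29806.
Taking the acute solution, ∠Z ≈ 17.34°.
Law of cosines then gives z ≈ 570.86.

570.856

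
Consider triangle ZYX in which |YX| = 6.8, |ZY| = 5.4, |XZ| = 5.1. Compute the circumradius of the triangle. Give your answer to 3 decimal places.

By the law of cosines, cos Z = (|XZ|² + |ZY|² − |YX|²) / (2·|XZ|·|ZY|) ≈ 0.16213, so ∠Z ≈ 80.67°.
Circumradius = |YX|/(2 sin Z) ≈ 3.4456.

3.446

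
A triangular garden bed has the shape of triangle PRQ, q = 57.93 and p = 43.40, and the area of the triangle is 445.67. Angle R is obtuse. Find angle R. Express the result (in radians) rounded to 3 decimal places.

From area = ½·q·p·sin R, we get sin R = 2·area/(q·p) ≈ 0.35453.
Taking the obtuse solution, ∠R ≈ 2.779 rad.

∠R ≈ 2.779 rad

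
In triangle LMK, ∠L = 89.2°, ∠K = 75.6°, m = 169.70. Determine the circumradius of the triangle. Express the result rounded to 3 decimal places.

The third angle is ∠M = 180° − ∠K − ∠L = 15.20°.
Law of sines: l = m·sin L/sin M ≈ 647.18.
Law of sines: k = m·sin K/sin M ≈ 626.91.
Circumradius = m/(2 sin M) ≈ 323.62.

R ≈ 323.621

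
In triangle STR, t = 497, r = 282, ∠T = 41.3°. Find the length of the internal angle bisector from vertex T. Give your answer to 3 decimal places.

Law of sines: sin R = r·sin T/t ≈ 0.37449.
Since t ≥ r, only the acute value applies: ∠R ≈ 21.99°.
Then ∠S = 180° − ∠T − ∠R ≈ 116.71°.
Law of sines gives s = t·sin S/sin T ≈ 672.69.
The bisector from T has length 2·r·s·cos(∠T/2)/(r+s) ≈ 371.87.

t_T ≈ 371.871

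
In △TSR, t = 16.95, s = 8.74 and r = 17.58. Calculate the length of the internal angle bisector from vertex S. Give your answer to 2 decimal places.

16.70

By the law of cosines, cos S = (r² + t² − s²) / (2·r·t) ≈ 0.87249, so ∠S ≈ 29.25°.
The bisector from S has length 2·r·t·cos(∠S/2)/(r+t) ≈ 16.7.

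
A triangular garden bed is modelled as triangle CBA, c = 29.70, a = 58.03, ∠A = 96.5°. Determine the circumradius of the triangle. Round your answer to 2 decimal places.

Law of sines: sin C = c·sin A/a ≈ 0.50851.
Since a ≥ c, only the acute value applies: ∠C ≈ 30.56°.
Then ∠B = 180° − ∠A − ∠C ≈ 52.94°.
Law of sines gives b = a·sin B/sin A ≈ 46.605.
Circumradius = a/(2 sin A) ≈ 29.203.

R ≈ 29.20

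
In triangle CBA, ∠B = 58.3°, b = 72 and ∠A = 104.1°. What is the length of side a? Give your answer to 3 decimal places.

82.076

The third angle is ∠C = 180° − ∠B − ∠A = 17.60°.
Law of sines: a = b·sin A/sin B ≈ 82.076.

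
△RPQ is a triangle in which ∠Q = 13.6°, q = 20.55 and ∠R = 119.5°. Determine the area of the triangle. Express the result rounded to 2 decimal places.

area ≈ 570.66

The third angle is ∠P = 180° − ∠Q − ∠R = 46.90°.
Law of sines: r = q·sin R/sin Q ≈ 76.064.
Law of sines: p = q·sin P/sin Q ≈ 63.812.
Area = ½·q·r·sin P ≈ 570.66.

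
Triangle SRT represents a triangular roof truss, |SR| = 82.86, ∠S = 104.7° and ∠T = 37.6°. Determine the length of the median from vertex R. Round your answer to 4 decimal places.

m_R ≈ 101.6671

The third angle is ∠R = 180° − ∠T − ∠S = 37.70°.
Law of sines: |RT| = |SR|·sin S/sin T ≈ 131.36.
Law of sines: |TS| = |SR|·sin R/sin T ≈ 83.048.
Median from R: ½√(2·|SR|² + 2·|RT|² − |TS|²) ≈ 101.67.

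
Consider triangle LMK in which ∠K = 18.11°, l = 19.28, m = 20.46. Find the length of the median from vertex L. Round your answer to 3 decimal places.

By the law of cosines, k² = l² + m² − 2·l·m·cos K = 40.475, so k ≈ 6.362.
Median from L: ½√(2·m² + 2·k² − l²) ≈ 11.688.

11.688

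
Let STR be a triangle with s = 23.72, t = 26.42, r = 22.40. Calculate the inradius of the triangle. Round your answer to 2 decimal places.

6.88

Semiperimeter p = (23.72 + 26.42 + 22.4)/2 = 36.27.
Heron's formula: area = √(36.27·12.55·9.85·13.87) ≈ 249.37.
Inradius = area/p = 249.37/36.27 ≈ 6.8755.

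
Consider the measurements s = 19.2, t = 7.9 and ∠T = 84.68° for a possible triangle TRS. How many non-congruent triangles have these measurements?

0

s·sin T = 19.2·sin(84.68°) ≈ 19.12.
Since t = 7.9 < 19.12 = s sin T, no triangle exists.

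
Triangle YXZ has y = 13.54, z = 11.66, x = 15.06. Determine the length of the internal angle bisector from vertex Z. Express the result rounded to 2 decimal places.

13.04

By the law of cosines, cos Z = (y² + x² − z²) / (2·y·x) ≈ 0.67230, so ∠Z ≈ 47.76°.
The bisector from Z has length 2·y·x·cos(∠Z/2)/(y+x) ≈ 13.039.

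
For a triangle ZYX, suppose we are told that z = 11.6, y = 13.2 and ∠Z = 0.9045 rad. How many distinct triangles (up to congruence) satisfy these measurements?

2

y·sin Z = 13.2·sin(0.9045 rad) ≈ 10.38.
Since y sin Z < z < y (10.38 < 11.6 < 13.2), two triangles exist.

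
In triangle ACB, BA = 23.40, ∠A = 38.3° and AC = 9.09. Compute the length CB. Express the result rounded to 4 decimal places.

17.2144

By the law of cosines, CB² = BA² + AC² − 2·BA·AC·cos A = 296.33, so CB ≈ 17.214.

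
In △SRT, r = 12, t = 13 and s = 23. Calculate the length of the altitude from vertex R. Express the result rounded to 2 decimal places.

Semiperimeter p = (23 + 12 + 13)/2 = 24.
Heron's formula: area = √(24·1·12·11) ≈ 56.285.
The altitude from R has length 2·area/r ≈ 9.3808.

9.38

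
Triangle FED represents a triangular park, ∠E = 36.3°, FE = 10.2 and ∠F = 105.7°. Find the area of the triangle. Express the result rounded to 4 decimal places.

The third angle is ∠D = 180° − ∠F − ∠E = 38.00°.
Law of sines: ED = FE·sin F/sin D ≈ 15.949.
Law of sines: DF = FE·sin E/sin D ≈ 9.8082.
Area = ½·FE·ED·sin E ≈ 48.156.

48.1556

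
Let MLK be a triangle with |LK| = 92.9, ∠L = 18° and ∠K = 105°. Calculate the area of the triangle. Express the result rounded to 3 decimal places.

The third angle is ∠M = 180° − ∠L − ∠K = 57.00°.
Law of sines: |KM| = |LK|·sin L/sin M ≈ 34.23.
Law of sines: |ML| = |LK|·sin K/sin M ≈ 107.
Area = ½·|LK|·|KM|·sin K ≈ 1535.8.

area ≈ 1535.805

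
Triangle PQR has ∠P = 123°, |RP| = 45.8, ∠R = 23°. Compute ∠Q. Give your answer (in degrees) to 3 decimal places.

∠Q ≈ 34.000°

The third angle is ∠Q = 180° − ∠R − ∠P = 34.00°.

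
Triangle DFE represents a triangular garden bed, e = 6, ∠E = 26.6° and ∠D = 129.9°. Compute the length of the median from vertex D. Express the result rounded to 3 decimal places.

The third angle is ∠F = 180° − ∠E − ∠D = 23.50°.
Law of sines: d = e·sin D/sin E ≈ 10.28.
Law of sines: f = e·sin F/sin E ≈ 5.3433.
Median from D: ½√(2·f² + 2·e² − d²) ≈ 2.4198.

2.420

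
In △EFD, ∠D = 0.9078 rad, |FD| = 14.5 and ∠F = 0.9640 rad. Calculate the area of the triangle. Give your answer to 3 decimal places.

The third angle is ∠E = π − ∠F − ∠D = 1.2698 rad.
Law of sines: |DE| = |FD|·sin F/sin E ≈ 12.472.
Law of sines: |EF| = |FD|·sin D/sin E ≈ 11.966.
Area = ½·|FD|·|DE|·sin D ≈ 71.267.

area ≈ 71.267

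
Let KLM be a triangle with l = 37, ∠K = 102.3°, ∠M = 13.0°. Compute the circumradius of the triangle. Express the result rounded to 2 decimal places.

20.46

The third angle is ∠L = 180° − ∠M − ∠K = 64.70°.
Law of sines: k = l·sin K/sin L ≈ 39.986.
Law of sines: m = l·sin M/sin L ≈ 9.2062.
Circumradius = l/(2 sin L) ≈ 20.463.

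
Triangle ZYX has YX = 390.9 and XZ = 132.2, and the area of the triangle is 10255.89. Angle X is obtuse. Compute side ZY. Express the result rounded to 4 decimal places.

514.9207

From area = ½·YX·XZ·sin X, we get sin X = 2·area/(YX·XZ) ≈ 0.39692.
Taking the obtuse solution, ∠X ≈ 2.733 rad.
Law of cosines then gives ZY ≈ 514.92.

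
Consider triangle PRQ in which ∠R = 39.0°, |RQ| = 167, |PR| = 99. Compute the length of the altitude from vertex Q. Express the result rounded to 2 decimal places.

h_Q ≈ 105.10

By the law of cosines, |QP|² = |PR|² + |RQ|² − 2·|PR|·|RQ|·cos R = 11993, so |QP| ≈ 109.51.
Area = ½·|PR|·|RQ|·sin R ≈ 5202.3.
The altitude from Q has length 2·area/|PR| ≈ 105.1.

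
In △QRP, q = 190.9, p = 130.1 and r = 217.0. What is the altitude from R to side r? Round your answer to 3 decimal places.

Semiperimeter s = (190.9 + 217 + 130.1)/2 = 269.
Heron's formula: area = √(269·78.1·52·138.9) ≈ 12318.
The altitude from R has length 2·area/r ≈ 113.53.

h_R ≈ 113.534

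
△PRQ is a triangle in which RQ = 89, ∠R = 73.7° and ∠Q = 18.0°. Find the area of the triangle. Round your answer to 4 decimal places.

The third angle is ∠P = 180° − ∠R − ∠Q = 88.30°.
Law of sines: QP = RQ·sin R/sin P ≈ 85.46.
Law of sines: PR = RQ·sin Q/sin P ≈ 27.515.
Area = ½·RQ·QP·sin Q ≈ 1175.2.

area ≈ 1175.1863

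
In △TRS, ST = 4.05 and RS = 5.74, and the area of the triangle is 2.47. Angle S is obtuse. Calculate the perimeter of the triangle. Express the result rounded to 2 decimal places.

19.53

From area = ½·RS·ST·sin S, we get sin S = 2·area/(RS·ST) ≈ 0.21250.
Taking the obtuse solution, ∠S ≈ 167.73°.
Law of cosines then gives TR ≈ 9.7356.
Perimeter = 5.74 + 4.05 + 9.7356 = 19.526.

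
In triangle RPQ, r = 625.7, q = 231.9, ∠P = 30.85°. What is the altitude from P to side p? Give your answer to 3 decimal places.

168.007

By the law of cosines, p² = q² + r² − 2·q·r·cos P = 1.9614e+05, so p ≈ 442.87.
Area = ½·q·r·sin P ≈ 37203.
The altitude from P has length 2·area/p ≈ 168.01.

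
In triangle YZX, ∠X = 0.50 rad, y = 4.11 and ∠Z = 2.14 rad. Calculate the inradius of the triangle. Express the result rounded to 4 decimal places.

r ≈ 0.9208

The third angle is ∠Y = π − ∠Z − ∠X = 0.502 rad.
Law of sines: z = y·sin Z/sin Y ≈ 7.2001.
Law of sines: x = y·sin X/sin Y ≈ 4.0981.
Area = ½·y·z·sin X ≈ 7.0937.
Semiperimeter s = (4.11+7.2001+4.0981)/2 = 7.7041.
Inradius = area/s = 7.0937/7.7041 ≈ 0.92077.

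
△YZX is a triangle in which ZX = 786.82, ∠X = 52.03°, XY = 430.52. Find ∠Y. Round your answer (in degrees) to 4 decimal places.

By the law of cosines, YZ² = ZX² + XY² − 2·ZX·XY·cos X = 3.8761e+05, so YZ ≈ 622.59.
Law of cosines again: cos Y = (XY² + YZ² − ZX²)/(2·XY·YZ) ≈ -0.08604, so ∠Y ≈ 94.94°.

94.9361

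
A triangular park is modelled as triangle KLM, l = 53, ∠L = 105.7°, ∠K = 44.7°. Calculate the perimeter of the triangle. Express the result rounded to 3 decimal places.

118.918

The third angle is ∠M = 180° − ∠K − ∠L = 29.60°.
Law of sines: k = l·sin K/sin L ≈ 38.725.
Law of sines: m = l·sin M/sin L ≈ 27.193.
Semiperimeter s = (38.725+53+27.193)/2 = 59.459.
Perimeter = 38.725 + 53 + 27.193 = 118.92.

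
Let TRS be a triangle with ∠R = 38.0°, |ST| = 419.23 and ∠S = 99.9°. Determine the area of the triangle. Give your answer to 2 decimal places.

The third angle is ∠T = 180° − ∠R − ∠S = 42.10°.
Law of sines: |RS| = |ST|·sin T/sin R ≈ 456.52.
Law of sines: |TR| = |ST|·sin S/sin R ≈ 670.8.
Area = ½·|ST|·|RS|·sin S ≈ 94269.

94268.89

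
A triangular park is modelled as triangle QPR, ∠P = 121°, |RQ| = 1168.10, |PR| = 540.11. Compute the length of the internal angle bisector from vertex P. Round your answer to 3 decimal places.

t_P ≈ 316.619

Law of sines: sin Q = |PR|·sin P/|RQ| ≈ 0.39634.
Since |RQ| ≥ |PR|, only the acute value applies: ∠Q ≈ 23.35°.
Then ∠R = 180° − ∠P − ∠Q ≈ 35.65°.
Law of sines gives |QP| = |RQ|·sin R/sin P ≈ 794.26.
The bisector from P has length 2·|QP|·|PR|·cos(∠P/2)/(|QP|+|PR|) ≈ 316.62.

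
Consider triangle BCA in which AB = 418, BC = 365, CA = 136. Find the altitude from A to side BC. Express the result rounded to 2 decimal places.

Semiperimeter s = (136 + 418 + 365)/2 = 459.5.
Heron's formula: area = √(459.5·323.5·41.5·94.5) ≈ 24145.
The altitude from A has length 2·area/BC ≈ 132.3.

132.30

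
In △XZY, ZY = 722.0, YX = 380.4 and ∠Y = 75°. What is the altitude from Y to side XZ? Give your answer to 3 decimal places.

366.548

By the law of cosines, XZ² = ZY² + YX² − 2·ZY·YX·cos Y = 5.2382e+05, so XZ ≈ 723.75.
Area = ½·ZY·YX·sin Y ≈ 1.3265e+05.
The altitude from Y has length 2·area/XZ ≈ 366.55.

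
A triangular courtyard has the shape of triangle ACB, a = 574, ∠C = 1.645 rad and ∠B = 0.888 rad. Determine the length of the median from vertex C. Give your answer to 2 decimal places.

m_C ≈ 466.34

The third angle is ∠A = π − ∠C − ∠B = 0.609 rad.
Law of sines: c = a·sin C/sin A ≈ 1001.2.
Law of sines: b = a·sin B/sin A ≈ 778.91.
Median from C: ½√(2·b² + 2·a² − c²) ≈ 466.34.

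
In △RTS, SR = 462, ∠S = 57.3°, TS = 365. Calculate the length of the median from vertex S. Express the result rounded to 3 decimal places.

363.617

By the law of cosines, RT² = TS² + SR² − 2·TS·SR·cos S = 1.6447e+05, so RT ≈ 405.55.
Median from S: ½√(2·TS² + 2·SR² − RT²) ≈ 363.62.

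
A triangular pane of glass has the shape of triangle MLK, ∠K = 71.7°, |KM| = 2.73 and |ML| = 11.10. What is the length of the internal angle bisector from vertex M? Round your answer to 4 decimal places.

Law of sines: sin L = |KM|·sin K/|ML| ≈ 0.23351.
Since |ML| ≥ |KM|, only the acute value applies: ∠L ≈ 13.50°.
Then ∠M = 180° − ∠K − ∠L ≈ 94.80°.
Law of sines gives |LK| = |ML|·sin M/sin K ≈ 11.65.
The bisector from M has length 2·|KM|·|ML|·cos(∠M/2)/(|KM|+|ML|) ≈ 2.9663.

2.9663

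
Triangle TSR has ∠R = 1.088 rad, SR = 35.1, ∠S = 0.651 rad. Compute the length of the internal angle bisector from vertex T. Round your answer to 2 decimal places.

t_T ≈ 19.57

The third angle is ∠T = π − ∠S − ∠R = 1.403 rad.
Law of sines: RT = SR·sin S/sin T ≈ 21.574.
Law of sines: TS = SR·sin R/sin T ≈ 31.533.
The bisector from T has length 2·RT·TS·cos(∠T/2)/(RT+TS) ≈ 19.574.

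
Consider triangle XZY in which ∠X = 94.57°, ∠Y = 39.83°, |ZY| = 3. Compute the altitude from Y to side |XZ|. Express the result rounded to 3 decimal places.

The third angle is ∠Z = 180° − ∠Y − ∠X = 45.60°.
Law of sines: |YX| = |ZY|·sin Z/sin X ≈ 2.1503.
Law of sines: |XZ| = |ZY|·sin Y/sin X ≈ 1.9277.
Area = ½·|ZY|·|YX|·sin Y ≈ 2.0659.
The altitude from Y has length 2·area/|XZ| ≈ 2.1434.

2.143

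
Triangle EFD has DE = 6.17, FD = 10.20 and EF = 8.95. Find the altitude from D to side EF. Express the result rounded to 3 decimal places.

Semiperimeter s = (10.2 + 6.17 + 8.95)/2 = 12.66.
Heron's formula: area = √(12.66·2.46·6.49·3.71) ≈ 27.384.
The altitude from D has length 2·area/EF ≈ 6.1193.

6.119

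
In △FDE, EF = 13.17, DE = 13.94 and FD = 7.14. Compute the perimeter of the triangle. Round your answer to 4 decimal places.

Perimeter = 13.94 + 13.17 + 7.14 = 34.25.

perimeter ≈ 34.2500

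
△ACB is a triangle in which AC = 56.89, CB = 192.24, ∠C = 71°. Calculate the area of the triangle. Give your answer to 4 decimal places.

Area = ½·AC·CB·sin C ≈ 5170.3.

area ≈ 5170.3478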